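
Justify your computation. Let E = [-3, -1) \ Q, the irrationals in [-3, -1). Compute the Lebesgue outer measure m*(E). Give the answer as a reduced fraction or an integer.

The interval I = [-3, -1) has m(I) = -1 - (-3) = 2 (endpoints are measure-zero, so open/closed/half-open agree). Write I = (I cap Q) u (I \ Q). The rationals in I are countable, so m*(I cap Q) = 0 (cover each rational by intervals whose total length is arbitrarily small). By countable subadditivity m*(I) <= m*(I cap Q) + m*(I \ Q), hence m*(I \ Q) >= m(I) = 2. The reverse inequality m*(I \ Q) <= m*(I) = 2 is trivial since (I \ Q) is a subset of I. Therefore m*(I \ Q) = 2.

2


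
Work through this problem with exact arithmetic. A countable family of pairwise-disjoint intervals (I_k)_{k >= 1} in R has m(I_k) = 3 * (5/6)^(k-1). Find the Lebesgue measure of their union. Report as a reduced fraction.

By countable additivity of the Lebesgue measure on pairwise disjoint measurable sets,
  m(union_{k >= 1} I_k) = sum_{k >= 1} m(I_k) = sum_{k >= 1} a * r^(k-1),
  with a = 3 and r = 5/6.
Since 0 < r = 5/6 < 1, the geometric series converges:
  sum_{k >= 1} a * r^(k-1) = a / (1 - r).
  = 3 / (1 - 5/6)
  = 3 / (1/6)
  = 18.

18


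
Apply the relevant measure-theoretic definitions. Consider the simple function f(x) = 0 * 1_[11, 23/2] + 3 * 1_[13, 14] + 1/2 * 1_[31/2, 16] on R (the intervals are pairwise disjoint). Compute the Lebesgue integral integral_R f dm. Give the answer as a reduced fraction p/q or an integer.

For a simple function f = sum_i c_i * 1_{A_i} with disjoint A_i,
  integral f dm = sum_i c_i * m(A_i).
Lengths of the A_i:
  m(A_1) = 23/2 - 11 = 1/2.
  m(A_2) = 14 - 13 = 1.
  m(A_3) = 16 - 31/2 = 1/2.
Contributions c_i * m(A_i):
  (0) * (1/2) = 0.
  (3) * (1) = 3.
  (1/2) * (1/2) = 1/4.
Total: 0 + 3 + 1/4 = 13/4.

13/4


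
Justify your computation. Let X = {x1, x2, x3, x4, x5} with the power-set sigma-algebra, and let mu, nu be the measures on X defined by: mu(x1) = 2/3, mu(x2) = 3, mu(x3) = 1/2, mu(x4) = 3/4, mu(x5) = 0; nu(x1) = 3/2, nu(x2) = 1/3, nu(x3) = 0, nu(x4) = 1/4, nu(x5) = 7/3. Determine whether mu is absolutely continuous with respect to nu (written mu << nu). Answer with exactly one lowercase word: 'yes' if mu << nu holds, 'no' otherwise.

mu << nu means: every nu-null measurable set is also mu-null; equivalently, for every atom x, if nu({x}) = 0 then mu({x}) = 0.
Checking each atom:
  x1: nu = 3/2 > 0 -> no constraint.
  x2: nu = 1/3 > 0 -> no constraint.
  x3: nu = 0, mu = 1/2 > 0 -> violates mu << nu.
  x4: nu = 1/4 > 0 -> no constraint.
  x5: nu = 7/3 > 0 -> no constraint.
The atom(s) x3 violate the condition (nu = 0 but mu > 0). Therefore mu is NOT absolutely continuous w.r.t. nu.

no


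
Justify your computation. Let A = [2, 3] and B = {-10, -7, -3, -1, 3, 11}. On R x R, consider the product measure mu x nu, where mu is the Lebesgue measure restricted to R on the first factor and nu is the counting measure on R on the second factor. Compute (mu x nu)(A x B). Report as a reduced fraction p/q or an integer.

For a measurable rectangle A x B, the product measure satisfies
  (mu x nu)(A x B) = mu(A) * nu(B).
  mu(A) = 1.
  nu(B) = 6.
  (mu x nu)(A x B) = 1 * 6 = 6.

6


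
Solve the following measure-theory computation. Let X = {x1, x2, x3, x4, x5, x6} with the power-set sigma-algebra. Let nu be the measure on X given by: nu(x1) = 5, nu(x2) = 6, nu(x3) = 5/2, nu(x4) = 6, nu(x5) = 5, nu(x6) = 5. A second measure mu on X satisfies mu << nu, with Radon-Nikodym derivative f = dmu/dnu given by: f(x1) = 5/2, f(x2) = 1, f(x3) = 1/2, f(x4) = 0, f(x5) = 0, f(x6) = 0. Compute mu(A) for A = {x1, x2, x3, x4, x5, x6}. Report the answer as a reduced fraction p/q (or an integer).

By the defining property of the Radon-Nikodym derivative, for every measurable set A,
  mu(A) = integral_A f dnu.
Since nu is a discrete measure concentrated on the atoms of X, the integral over A reduces to the sum
  mu(A) = sum_{x in A} f(x) * nu({x}).
Computing each term:
  x1: f(x1) * nu(x1) = 5/2 * 5 = 25/2.
  x2: f(x2) * nu(x2) = 1 * 6 = 6.
  x3: f(x3) * nu(x3) = 1/2 * 5/2 = 5/4.
  x4: f(x4) * nu(x4) = 0 * 6 = 0.
  x5: f(x5) * nu(x5) = 0 * 5 = 0.
  x6: f(x6) * nu(x6) = 0 * 5 = 0.
Summing: mu(A) = 25/2 + 6 + 5/4 + 0 + 0 + 0 = 79/4.

79/4


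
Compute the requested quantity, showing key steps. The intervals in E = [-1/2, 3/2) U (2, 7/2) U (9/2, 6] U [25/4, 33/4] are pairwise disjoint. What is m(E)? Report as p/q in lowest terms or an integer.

For pairwise disjoint intervals, m(union_i I_i) = sum_i m(I_i),
and m is invariant under swapping open/closed endpoints (single points have measure 0).
So m(E) = sum_i (b_i - a_i).
  I_1 has length 3/2 - (-1/2) = 2.
  I_2 has length 7/2 - 2 = 3/2.
  I_3 has length 6 - 9/2 = 3/2.
  I_4 has length 33/4 - 25/4 = 2.
Summing:
  m(E) = 2 + 3/2 + 3/2 + 2 = 7.

7


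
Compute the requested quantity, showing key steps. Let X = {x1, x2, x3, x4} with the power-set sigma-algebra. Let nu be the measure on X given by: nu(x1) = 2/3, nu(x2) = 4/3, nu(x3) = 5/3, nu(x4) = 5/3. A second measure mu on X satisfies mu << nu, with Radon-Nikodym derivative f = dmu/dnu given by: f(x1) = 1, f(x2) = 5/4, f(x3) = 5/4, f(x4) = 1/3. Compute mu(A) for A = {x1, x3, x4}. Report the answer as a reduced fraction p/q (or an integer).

By the defining property of the Radon-Nikodym derivative, for every measurable set A,
  mu(A) = integral_A f dnu.
Since nu is a discrete measure concentrated on the atoms of X, the integral over A reduces to the sum
  mu(A) = sum_{x in A} f(x) * nu({x}).
Computing each term:
  x1: f(x1) * nu(x1) = 1 * 2/3 = 2/3.
  x3: f(x3) * nu(x3) = 5/4 * 5/3 = 25/12.
  x4: f(x4) * nu(x4) = 1/3 * 5/3 = 5/9.
Summing: mu(A) = 2/3 + 25/12 + 5/9 = 119/36.

119/36


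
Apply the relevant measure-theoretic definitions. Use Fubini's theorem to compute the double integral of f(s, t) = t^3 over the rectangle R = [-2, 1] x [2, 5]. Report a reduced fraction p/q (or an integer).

f(s, t) is a tensor product of a function of s and a function of t, and both factors are bounded continuous (hence Lebesgue integrable) on the rectangle, so Fubini's theorem applies:
  integral_R f d(m x m) = (integral_a1^b1 1 ds) * (integral_a2^b2 t^3 dt).
Inner integral in s: integral_{-2}^{1} 1 ds = (1^1 - (-2)^1)/1
  = 3.
Inner integral in t: integral_{2}^{5} t^3 dt = (5^4 - 2^4)/4
  = 609/4.
Product: (3) * (609/4) = 1827/4.

1827/4


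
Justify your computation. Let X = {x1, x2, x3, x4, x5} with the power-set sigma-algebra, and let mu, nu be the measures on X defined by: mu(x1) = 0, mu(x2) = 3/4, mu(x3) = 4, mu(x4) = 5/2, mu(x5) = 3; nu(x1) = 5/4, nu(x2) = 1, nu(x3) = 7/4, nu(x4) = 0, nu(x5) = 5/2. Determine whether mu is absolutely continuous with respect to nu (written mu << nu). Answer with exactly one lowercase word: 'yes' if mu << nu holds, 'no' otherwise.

mu << nu means: every nu-null measurable set is also mu-null; equivalently, for every atom x, if nu({x}) = 0 then mu({x}) = 0.
Checking each atom:
  x1: nu = 5/4 > 0 -> no constraint.
  x2: nu = 1 > 0 -> no constraint.
  x3: nu = 7/4 > 0 -> no constraint.
  x4: nu = 0, mu = 5/2 > 0 -> violates mu << nu.
  x5: nu = 5/2 > 0 -> no constraint.
The atom(s) x4 violate the condition (nu = 0 but mu > 0). Therefore mu is NOT absolutely continuous w.r.t. nu.

no


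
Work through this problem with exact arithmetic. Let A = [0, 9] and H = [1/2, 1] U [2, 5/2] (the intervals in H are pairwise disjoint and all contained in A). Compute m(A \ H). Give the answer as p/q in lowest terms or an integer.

The ambient interval has length m(A) = 9 - 0 = 9.
Since the holes are disjoint and sit inside A, by finite additivity
  m(H) = sum_i (b_i - a_i), and m(A \ H) = m(A) - m(H).
Computing the hole measures:
  m(H_1) = 1 - 1/2 = 1/2.
  m(H_2) = 5/2 - 2 = 1/2.
Summed: m(H) = 1/2 + 1/2 = 1.
So m(A \ H) = 9 - 1 = 8.

8


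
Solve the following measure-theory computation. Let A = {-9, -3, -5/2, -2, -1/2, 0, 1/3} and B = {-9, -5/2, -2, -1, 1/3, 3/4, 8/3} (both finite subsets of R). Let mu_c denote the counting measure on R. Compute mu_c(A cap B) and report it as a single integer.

Counting measure on a finite set equals cardinality. mu_c(A cap B) = |A cap B| (elements appearing in both).
Enumerating the elements of A that also lie in B gives 4 element(s).
So mu_c(A cap B) = 4.

4


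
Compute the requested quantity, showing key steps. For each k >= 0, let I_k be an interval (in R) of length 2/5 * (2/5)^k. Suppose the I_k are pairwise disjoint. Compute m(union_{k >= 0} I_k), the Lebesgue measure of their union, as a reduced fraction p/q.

By countable additivity of the Lebesgue measure on pairwise disjoint measurable sets,
  m(union_{k >= 0} I_k) = sum_{k >= 0} m(I_k) = sum_{k >= 0} a * r^k,
  with a = 2/5 and r = 2/5.
Since 0 < r = 2/5 < 1, the geometric series converges:
  sum_{k >= 0} a * r^k = a / (1 - r).
  = 2/5 / (1 - 2/5)
  = 2/5 / (3/5)
  = 2/3.

2/3


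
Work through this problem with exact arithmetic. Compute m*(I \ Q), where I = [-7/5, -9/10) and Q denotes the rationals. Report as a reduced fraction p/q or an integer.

The interval I = [-7/5, -9/10) has m(I) = -9/10 - (-7/5) = 1/2 (endpoints are measure-zero, so open/closed/half-open agree). Write I = (I cap Q) u (I \ Q). The rationals in I are countable, so m*(I cap Q) = 0 (cover each rational by intervals whose total length is arbitrarily small). By countable subadditivity m*(I) <= m*(I cap Q) + m*(I \ Q), hence m*(I \ Q) >= m(I) = 1/2. The reverse inequality m*(I \ Q) <= m*(I) = 1/2 is trivial since (I \ Q) is a subset of I. Therefore m*(I \ Q) = 1/2.

1/2


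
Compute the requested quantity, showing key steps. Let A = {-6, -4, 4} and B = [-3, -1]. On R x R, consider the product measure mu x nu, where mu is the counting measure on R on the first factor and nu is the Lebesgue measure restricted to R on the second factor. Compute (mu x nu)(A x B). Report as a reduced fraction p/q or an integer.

For a measurable rectangle A x B, the product measure satisfies
  (mu x nu)(A x B) = mu(A) * nu(B).
  mu(A) = 3.
  nu(B) = 2.
  (mu x nu)(A x B) = 3 * 2 = 6.

6


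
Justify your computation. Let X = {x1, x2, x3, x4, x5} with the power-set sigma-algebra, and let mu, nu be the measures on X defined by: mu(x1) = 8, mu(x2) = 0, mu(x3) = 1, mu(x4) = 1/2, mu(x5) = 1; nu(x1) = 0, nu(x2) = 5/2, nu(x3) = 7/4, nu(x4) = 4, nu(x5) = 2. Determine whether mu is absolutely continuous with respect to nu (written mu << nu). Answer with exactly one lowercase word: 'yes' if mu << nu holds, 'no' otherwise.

mu << nu means: every nu-null measurable set is also mu-null; equivalently, for every atom x, if nu({x}) = 0 then mu({x}) = 0.
Checking each atom:
  x1: nu = 0, mu = 8 > 0 -> violates mu << nu.
  x2: nu = 5/2 > 0 -> no constraint.
  x3: nu = 7/4 > 0 -> no constraint.
  x4: nu = 4 > 0 -> no constraint.
  x5: nu = 2 > 0 -> no constraint.
The atom(s) x1 violate the condition (nu = 0 but mu > 0). Therefore mu is NOT absolutely continuous w.r.t. nu.

no


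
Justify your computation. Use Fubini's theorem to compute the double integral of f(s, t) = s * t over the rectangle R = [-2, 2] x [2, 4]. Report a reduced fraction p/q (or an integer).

f(s, t) is a tensor product of a function of s and a function of t, and both factors are bounded continuous (hence Lebesgue integrable) on the rectangle, so Fubini's theorem applies:
  integral_R f d(m x m) = (integral_a1^b1 s ds) * (integral_a2^b2 t dt).
Inner integral in s: integral_{-2}^{2} s ds = (2^2 - (-2)^2)/2
  = 0.
Inner integral in t: integral_{2}^{4} t dt = (4^2 - 2^2)/2
  = 6.
Product: (0) * (6) = 0.

0


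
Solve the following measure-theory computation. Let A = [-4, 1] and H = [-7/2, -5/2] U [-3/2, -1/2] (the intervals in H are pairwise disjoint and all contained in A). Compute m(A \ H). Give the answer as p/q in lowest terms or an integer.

The ambient interval has length m(A) = 1 - (-4) = 5.
Since the holes are disjoint and sit inside A, by finite additivity
  m(H) = sum_i (b_i - a_i), and m(A \ H) = m(A) - m(H).
Computing the hole measures:
  m(H_1) = -5/2 - (-7/2) = 1.
  m(H_2) = -1/2 - (-3/2) = 1.
Summed: m(H) = 1 + 1 = 2.
So m(A \ H) = 5 - 2 = 3.

3


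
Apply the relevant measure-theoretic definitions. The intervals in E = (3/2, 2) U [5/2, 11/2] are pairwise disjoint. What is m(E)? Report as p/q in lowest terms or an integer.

For pairwise disjoint intervals, m(union_i I_i) = sum_i m(I_i),
and m is invariant under swapping open/closed endpoints (single points have measure 0).
So m(E) = sum_i (b_i - a_i).
  I_1 has length 2 - 3/2 = 1/2.
  I_2 has length 11/2 - 5/2 = 3.
Summing:
  m(E) = 1/2 + 3 = 7/2.

7/2


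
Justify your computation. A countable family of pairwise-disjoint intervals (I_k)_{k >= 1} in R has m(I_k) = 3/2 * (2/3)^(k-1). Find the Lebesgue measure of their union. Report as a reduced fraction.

By countable additivity of the Lebesgue measure on pairwise disjoint measurable sets,
  m(union_{k >= 1} I_k) = sum_{k >= 1} m(I_k) = sum_{k >= 1} a * r^(k-1),
  with a = 3/2 and r = 2/3.
Since 0 < r = 2/3 < 1, the geometric series converges:
  sum_{k >= 1} a * r^(k-1) = a / (1 - r).
  = 3/2 / (1 - 2/3)
  = 3/2 / (1/3)
  = 9/2.

9/2


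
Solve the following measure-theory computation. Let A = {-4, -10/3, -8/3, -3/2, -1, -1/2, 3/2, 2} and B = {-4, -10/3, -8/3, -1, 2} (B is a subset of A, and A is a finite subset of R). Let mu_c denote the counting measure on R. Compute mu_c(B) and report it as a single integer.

Counting measure assigns mu_c(E) = |E| (number of elements) when E is finite.
B has 5 element(s), so mu_c(B) = 5.

5


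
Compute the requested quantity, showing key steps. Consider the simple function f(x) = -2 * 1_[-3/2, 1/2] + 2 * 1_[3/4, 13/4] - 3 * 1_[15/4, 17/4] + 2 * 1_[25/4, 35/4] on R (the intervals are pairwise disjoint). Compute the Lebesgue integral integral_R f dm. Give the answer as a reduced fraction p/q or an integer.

For a simple function f = sum_i c_i * 1_{A_i} with disjoint A_i,
  integral f dm = sum_i c_i * m(A_i).
Lengths of the A_i:
  m(A_1) = 1/2 - (-3/2) = 2.
  m(A_2) = 13/4 - 3/4 = 5/2.
  m(A_3) = 17/4 - 15/4 = 1/2.
  m(A_4) = 35/4 - 25/4 = 5/2.
Contributions c_i * m(A_i):
  (-2) * (2) = -4.
  (2) * (5/2) = 5.
  (-3) * (1/2) = -3/2.
  (2) * (5/2) = 5.
Total: -4 + 5 - 3/2 + 5 = 9/2.

9/2


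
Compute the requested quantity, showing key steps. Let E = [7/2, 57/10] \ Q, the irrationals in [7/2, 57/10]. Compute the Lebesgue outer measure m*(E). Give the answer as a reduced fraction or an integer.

The interval I = [7/2, 57/10] has m(I) = 57/10 - 7/2 = 11/5 (endpoints are measure-zero, so open/closed/half-open agree). Write I = (I cap Q) u (I \ Q). The rationals in I are countable, so m*(I cap Q) = 0 (cover each rational by intervals whose total length is arbitrarily small). By countable subadditivity m*(I) <= m*(I cap Q) + m*(I \ Q), hence m*(I \ Q) >= m(I) = 11/5. The reverse inequality m*(I \ Q) <= m*(I) = 11/5 is trivial since (I \ Q) is a subset of I. Therefore m*(I \ Q) = 11/5.

11/5


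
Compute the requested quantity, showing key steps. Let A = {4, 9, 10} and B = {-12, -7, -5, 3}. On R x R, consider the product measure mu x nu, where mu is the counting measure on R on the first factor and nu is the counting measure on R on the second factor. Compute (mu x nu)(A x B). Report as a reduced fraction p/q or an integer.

For a measurable rectangle A x B, the product measure satisfies
  (mu x nu)(A x B) = mu(A) * nu(B).
  mu(A) = 3.
  nu(B) = 4.
  (mu x nu)(A x B) = 3 * 4 = 12.

12


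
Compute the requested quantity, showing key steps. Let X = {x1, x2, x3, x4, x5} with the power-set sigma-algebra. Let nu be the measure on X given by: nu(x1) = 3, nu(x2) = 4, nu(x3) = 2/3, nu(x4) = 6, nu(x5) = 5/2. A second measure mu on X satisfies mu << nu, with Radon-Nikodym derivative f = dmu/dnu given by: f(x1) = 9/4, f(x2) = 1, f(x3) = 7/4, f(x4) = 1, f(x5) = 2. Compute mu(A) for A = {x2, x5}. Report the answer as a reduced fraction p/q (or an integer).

By the defining property of the Radon-Nikodym derivative, for every measurable set A,
  mu(A) = integral_A f dnu.
Since nu is a discrete measure concentrated on the atoms of X, the integral over A reduces to the sum
  mu(A) = sum_{x in A} f(x) * nu({x}).
Computing each term:
  x2: f(x2) * nu(x2) = 1 * 4 = 4.
  x5: f(x5) * nu(x5) = 2 * 5/2 = 5.
Summing: mu(A) = 4 + 5 = 9.

9


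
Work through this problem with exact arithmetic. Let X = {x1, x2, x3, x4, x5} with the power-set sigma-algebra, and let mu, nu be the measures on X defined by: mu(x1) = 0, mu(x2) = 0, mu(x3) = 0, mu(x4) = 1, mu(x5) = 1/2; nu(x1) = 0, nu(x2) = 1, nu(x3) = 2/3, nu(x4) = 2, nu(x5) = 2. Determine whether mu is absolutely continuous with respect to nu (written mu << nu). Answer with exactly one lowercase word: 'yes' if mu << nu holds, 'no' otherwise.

mu << nu means: every nu-null measurable set is also mu-null; equivalently, for every atom x, if nu({x}) = 0 then mu({x}) = 0.
Checking each atom:
  x1: nu = 0, mu = 0 -> consistent with mu << nu.
  x2: nu = 1 > 0 -> no constraint.
  x3: nu = 2/3 > 0 -> no constraint.
  x4: nu = 2 > 0 -> no constraint.
  x5: nu = 2 > 0 -> no constraint.
No atom violates the condition. Therefore mu << nu.

yes


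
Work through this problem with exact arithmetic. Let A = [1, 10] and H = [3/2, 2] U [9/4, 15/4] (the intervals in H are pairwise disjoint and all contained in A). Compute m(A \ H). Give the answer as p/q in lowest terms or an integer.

The ambient interval has length m(A) = 10 - 1 = 9.
Since the holes are disjoint and sit inside A, by finite additivity
  m(H) = sum_i (b_i - a_i), and m(A \ H) = m(A) - m(H).
Computing the hole measures:
  m(H_1) = 2 - 3/2 = 1/2.
  m(H_2) = 15/4 - 9/4 = 3/2.
Summed: m(H) = 1/2 + 3/2 = 2.
So m(A \ H) = 9 - 2 = 7.

7


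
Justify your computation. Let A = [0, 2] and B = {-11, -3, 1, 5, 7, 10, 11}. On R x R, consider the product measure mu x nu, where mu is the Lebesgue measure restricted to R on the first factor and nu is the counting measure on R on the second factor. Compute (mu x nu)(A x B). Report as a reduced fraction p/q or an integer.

For a measurable rectangle A x B, the product measure satisfies
  (mu x nu)(A x B) = mu(A) * nu(B).
  mu(A) = 2.
  nu(B) = 7.
  (mu x nu)(A x B) = 2 * 7 = 14.

14


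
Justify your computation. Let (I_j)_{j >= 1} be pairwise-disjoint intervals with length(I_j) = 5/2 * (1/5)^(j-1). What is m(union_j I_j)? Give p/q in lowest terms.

By countable additivity of the Lebesgue measure on pairwise disjoint measurable sets,
  m(union_{j >= 1} I_j) = sum_{j >= 1} m(I_j) = sum_{j >= 1} a * r^(j-1),
  with a = 5/2 and r = 1/5.
Since 0 < r = 1/5 < 1, the geometric series converges:
  sum_{j >= 1} a * r^(j-1) = a / (1 - r).
  = 5/2 / (1 - 1/5)
  = 5/2 / (4/5)
  = 25/8.

25/8


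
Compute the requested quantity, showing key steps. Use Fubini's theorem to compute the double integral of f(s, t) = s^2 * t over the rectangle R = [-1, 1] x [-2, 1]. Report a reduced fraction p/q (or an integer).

f(s, t) is a tensor product of a function of s and a function of t, and both factors are bounded continuous (hence Lebesgue integrable) on the rectangle, so Fubini's theorem applies:
  integral_R f d(m x m) = (integral_a1^b1 s^2 ds) * (integral_a2^b2 t dt).
Inner integral in s: integral_{-1}^{1} s^2 ds = (1^3 - (-1)^3)/3
  = 2/3.
Inner integral in t: integral_{-2}^{1} t dt = (1^2 - (-2)^2)/2
  = -3/2.
Product: (2/3) * (-3/2) = -1.

-1


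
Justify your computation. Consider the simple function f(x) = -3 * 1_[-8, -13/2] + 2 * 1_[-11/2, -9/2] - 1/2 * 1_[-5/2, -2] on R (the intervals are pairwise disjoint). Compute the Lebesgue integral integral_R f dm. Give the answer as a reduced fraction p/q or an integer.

For a simple function f = sum_i c_i * 1_{A_i} with disjoint A_i,
  integral f dm = sum_i c_i * m(A_i).
Lengths of the A_i:
  m(A_1) = -13/2 - (-8) = 3/2.
  m(A_2) = -9/2 - (-11/2) = 1.
  m(A_3) = -2 - (-5/2) = 1/2.
Contributions c_i * m(A_i):
  (-3) * (3/2) = -9/2.
  (2) * (1) = 2.
  (-1/2) * (1/2) = -1/4.
Total: -9/2 + 2 - 1/4 = -11/4.

-11/4


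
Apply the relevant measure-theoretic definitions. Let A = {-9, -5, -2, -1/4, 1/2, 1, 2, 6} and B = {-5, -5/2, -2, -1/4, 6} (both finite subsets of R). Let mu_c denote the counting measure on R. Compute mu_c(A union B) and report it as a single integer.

Counting measure on a finite set equals cardinality. By inclusion-exclusion, |A union B| = |A| + |B| - |A cap B|.
|A| = 8, |B| = 5, |A cap B| = 4.
So mu_c(A union B) = 8 + 5 - 4 = 9.

9


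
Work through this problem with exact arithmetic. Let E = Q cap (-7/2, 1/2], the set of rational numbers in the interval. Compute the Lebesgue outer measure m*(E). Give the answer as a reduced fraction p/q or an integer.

The set Q cap (-7/2, 1/2] is countable (a subset of the countable set Q). Lebesgue outer measure of any countable set is 0: each singleton {q} has m*({q}) = 0, and by countable subadditivity m*(union_k {q_k}) <= sum_k m*({q_k}) = sum_k 0 = 0. The reverse inequality m*(E) >= 0 is automatic. So m*(Q cap (-7/2, 1/2]) = 0.

0


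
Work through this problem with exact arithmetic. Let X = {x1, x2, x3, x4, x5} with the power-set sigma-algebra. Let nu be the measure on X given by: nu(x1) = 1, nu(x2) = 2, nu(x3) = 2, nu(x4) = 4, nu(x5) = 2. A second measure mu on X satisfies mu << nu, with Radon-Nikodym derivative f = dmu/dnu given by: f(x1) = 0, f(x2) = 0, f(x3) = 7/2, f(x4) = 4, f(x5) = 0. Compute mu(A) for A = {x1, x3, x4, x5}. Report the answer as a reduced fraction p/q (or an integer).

By the defining property of the Radon-Nikodym derivative, for every measurable set A,
  mu(A) = integral_A f dnu.
Since nu is a discrete measure concentrated on the atoms of X, the integral over A reduces to the sum
  mu(A) = sum_{x in A} f(x) * nu({x}).
Computing each term:
  x1: f(x1) * nu(x1) = 0 * 1 = 0.
  x3: f(x3) * nu(x3) = 7/2 * 2 = 7.
  x4: f(x4) * nu(x4) = 4 * 4 = 16.
  x5: f(x5) * nu(x5) = 0 * 2 = 0.
Summing: mu(A) = 0 + 7 + 16 + 0 = 23.

23


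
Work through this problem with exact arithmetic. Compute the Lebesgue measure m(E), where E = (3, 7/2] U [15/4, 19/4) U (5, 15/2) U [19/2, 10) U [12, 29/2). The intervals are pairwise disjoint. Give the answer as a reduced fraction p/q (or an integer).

For pairwise disjoint intervals, m(union_i I_i) = sum_i m(I_i),
and m is invariant under swapping open/closed endpoints (single points have measure 0).
So m(E) = sum_i (b_i - a_i).
  I_1 has length 7/2 - 3 = 1/2.
  I_2 has length 19/4 - 15/4 = 1.
  I_3 has length 15/2 - 5 = 5/2.
  I_4 has length 10 - 19/2 = 1/2.
  I_5 has length 29/2 - 12 = 5/2.
Summing:
  m(E) = 1/2 + 1 + 5/2 + 1/2 + 5/2 = 7.

7


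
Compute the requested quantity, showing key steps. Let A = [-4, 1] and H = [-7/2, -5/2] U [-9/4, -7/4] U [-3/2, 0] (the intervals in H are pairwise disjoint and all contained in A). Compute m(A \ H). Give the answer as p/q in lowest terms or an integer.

The ambient interval has length m(A) = 1 - (-4) = 5.
Since the holes are disjoint and sit inside A, by finite additivity
  m(H) = sum_i (b_i - a_i), and m(A \ H) = m(A) - m(H).
Computing the hole measures:
  m(H_1) = -5/2 - (-7/2) = 1.
  m(H_2) = -7/4 - (-9/4) = 1/2.
  m(H_3) = 0 - (-3/2) = 3/2.
Summed: m(H) = 1 + 1/2 + 3/2 = 3.
So m(A \ H) = 5 - 3 = 2.

2


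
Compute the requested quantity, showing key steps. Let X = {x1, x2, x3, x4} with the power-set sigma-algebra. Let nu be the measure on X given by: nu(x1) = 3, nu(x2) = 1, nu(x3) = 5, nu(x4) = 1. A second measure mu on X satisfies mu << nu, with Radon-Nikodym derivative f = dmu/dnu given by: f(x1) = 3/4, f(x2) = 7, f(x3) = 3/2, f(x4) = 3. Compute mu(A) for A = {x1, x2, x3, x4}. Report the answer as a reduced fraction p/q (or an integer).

By the defining property of the Radon-Nikodym derivative, for every measurable set A,
  mu(A) = integral_A f dnu.
Since nu is a discrete measure concentrated on the atoms of X, the integral over A reduces to the sum
  mu(A) = sum_{x in A} f(x) * nu({x}).
Computing each term:
  x1: f(x1) * nu(x1) = 3/4 * 3 = 9/4.
  x2: f(x2) * nu(x2) = 7 * 1 = 7.
  x3: f(x3) * nu(x3) = 3/2 * 5 = 15/2.
  x4: f(x4) * nu(x4) = 3 * 1 = 3.
Summing: mu(A) = 9/4 + 7 + 15/2 + 3 = 79/4.

79/4


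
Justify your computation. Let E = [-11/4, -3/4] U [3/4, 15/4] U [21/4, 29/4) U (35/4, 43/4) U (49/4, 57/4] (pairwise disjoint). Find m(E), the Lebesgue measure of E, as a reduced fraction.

For pairwise disjoint intervals, m(union_i I_i) = sum_i m(I_i),
and m is invariant under swapping open/closed endpoints (single points have measure 0).
So m(E) = sum_i (b_i - a_i).
  I_1 has length -3/4 - (-11/4) = 2.
  I_2 has length 15/4 - 3/4 = 3.
  I_3 has length 29/4 - 21/4 = 2.
  I_4 has length 43/4 - 35/4 = 2.
  I_5 has length 57/4 - 49/4 = 2.
Summing:
  m(E) = 2 + 3 + 2 + 2 + 2 = 11.

11


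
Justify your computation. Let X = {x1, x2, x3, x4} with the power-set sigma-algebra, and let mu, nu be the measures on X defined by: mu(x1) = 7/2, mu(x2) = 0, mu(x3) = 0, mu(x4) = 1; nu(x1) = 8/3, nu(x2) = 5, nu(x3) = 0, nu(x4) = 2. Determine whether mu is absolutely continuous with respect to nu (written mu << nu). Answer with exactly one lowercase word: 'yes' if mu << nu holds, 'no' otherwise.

mu << nu means: every nu-null measurable set is also mu-null; equivalently, for every atom x, if nu({x}) = 0 then mu({x}) = 0.
Checking each atom:
  x1: nu = 8/3 > 0 -> no constraint.
  x2: nu = 5 > 0 -> no constraint.
  x3: nu = 0, mu = 0 -> consistent with mu << nu.
  x4: nu = 2 > 0 -> no constraint.
No atom violates the condition. Therefore mu << nu.

yes


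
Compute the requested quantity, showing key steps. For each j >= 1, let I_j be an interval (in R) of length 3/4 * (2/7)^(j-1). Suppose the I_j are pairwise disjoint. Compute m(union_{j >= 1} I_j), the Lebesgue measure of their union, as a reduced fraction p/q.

By countable additivity of the Lebesgue measure on pairwise disjoint measurable sets,
  m(union_{j >= 1} I_j) = sum_{j >= 1} m(I_j) = sum_{j >= 1} a * r^(j-1),
  with a = 3/4 and r = 2/7.
Since 0 < r = 2/7 < 1, the geometric series converges:
  sum_{j >= 1} a * r^(j-1) = a / (1 - r).
  = 3/4 / (1 - 2/7)
  = 3/4 / (5/7)
  = 21/20.

21/20


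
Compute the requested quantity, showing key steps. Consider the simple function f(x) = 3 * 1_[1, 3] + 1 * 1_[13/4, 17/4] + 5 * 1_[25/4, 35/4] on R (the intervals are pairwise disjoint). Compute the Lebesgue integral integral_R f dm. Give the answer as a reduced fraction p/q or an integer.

For a simple function f = sum_i c_i * 1_{A_i} with disjoint A_i,
  integral f dm = sum_i c_i * m(A_i).
Lengths of the A_i:
  m(A_1) = 3 - 1 = 2.
  m(A_2) = 17/4 - 13/4 = 1.
  m(A_3) = 35/4 - 25/4 = 5/2.
Contributions c_i * m(A_i):
  (3) * (2) = 6.
  (1) * (1) = 1.
  (5) * (5/2) = 25/2.
Total: 6 + 1 + 25/2 = 39/2.

39/2


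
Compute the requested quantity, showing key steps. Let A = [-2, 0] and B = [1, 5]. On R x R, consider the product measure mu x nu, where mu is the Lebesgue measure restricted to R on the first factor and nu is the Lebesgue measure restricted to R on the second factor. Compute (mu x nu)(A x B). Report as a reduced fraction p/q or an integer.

For a measurable rectangle A x B, the product measure satisfies
  (mu x nu)(A x B) = mu(A) * nu(B).
  mu(A) = 2.
  nu(B) = 4.
  (mu x nu)(A x B) = 2 * 4 = 8.

8


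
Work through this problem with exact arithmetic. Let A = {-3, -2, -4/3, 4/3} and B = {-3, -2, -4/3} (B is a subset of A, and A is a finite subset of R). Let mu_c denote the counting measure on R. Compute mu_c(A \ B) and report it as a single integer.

Counting measure assigns mu_c(E) = |E| (number of elements) when E is finite. For B subset A, A \ B is the set of elements of A not in B, so |A \ B| = |A| - |B|.
|A| = 4, |B| = 3, so mu_c(A \ B) = 4 - 3 = 1.

1


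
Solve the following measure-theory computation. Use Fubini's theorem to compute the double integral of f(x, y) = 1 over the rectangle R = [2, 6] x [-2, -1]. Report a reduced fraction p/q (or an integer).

f(x, y) is a tensor product of a function of x and a function of y, and both factors are bounded continuous (hence Lebesgue integrable) on the rectangle, so Fubini's theorem applies:
  integral_R f d(m x m) = (integral_a1^b1 1 dx) * (integral_a2^b2 1 dy).
Inner integral in x: integral_{2}^{6} 1 dx = (6^1 - 2^1)/1
  = 4.
Inner integral in y: integral_{-2}^{-1} 1 dy = ((-1)^1 - (-2)^1)/1
  = 1.
Product: (4) * (1) = 4.

4


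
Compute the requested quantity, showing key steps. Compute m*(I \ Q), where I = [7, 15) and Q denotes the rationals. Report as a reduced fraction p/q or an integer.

The interval I = [7, 15) has m(I) = 15 - 7 = 8 (endpoints are measure-zero, so open/closed/half-open agree). Write I = (I cap Q) u (I \ Q). The rationals in I are countable, so m*(I cap Q) = 0 (cover each rational by intervals whose total length is arbitrarily small). By countable subadditivity m*(I) <= m*(I cap Q) + m*(I \ Q), hence m*(I \ Q) >= m(I) = 8. The reverse inequality m*(I \ Q) <= m*(I) = 8 is trivial since (I \ Q) is a subset of I. Therefore m*(I \ Q) = 8.

8


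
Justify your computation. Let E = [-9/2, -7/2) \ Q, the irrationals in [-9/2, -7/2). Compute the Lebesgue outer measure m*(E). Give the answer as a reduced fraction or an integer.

The interval I = [-9/2, -7/2) has m(I) = -7/2 - (-9/2) = 1 (endpoints are measure-zero, so open/closed/half-open agree). Write I = (I cap Q) u (I \ Q). The rationals in I are countable, so m*(I cap Q) = 0 (cover each rational by intervals whose total length is arbitrarily small). By countable subadditivity m*(I) <= m*(I cap Q) + m*(I \ Q), hence m*(I \ Q) >= m(I) = 1. The reverse inequality m*(I \ Q) <= m*(I) = 1 is trivial since (I \ Q) is a subset of I. Therefore m*(I \ Q) = 1.

1


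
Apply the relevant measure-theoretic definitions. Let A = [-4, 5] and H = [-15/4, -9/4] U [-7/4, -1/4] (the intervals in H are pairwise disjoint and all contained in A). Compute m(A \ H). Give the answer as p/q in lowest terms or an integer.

The ambient interval has length m(A) = 5 - (-4) = 9.
Since the holes are disjoint and sit inside A, by finite additivity
  m(H) = sum_i (b_i - a_i), and m(A \ H) = m(A) - m(H).
Computing the hole measures:
  m(H_1) = -9/4 - (-15/4) = 3/2.
  m(H_2) = -1/4 - (-7/4) = 3/2.
Summed: m(H) = 3/2 + 3/2 = 3.
So m(A \ H) = 9 - 3 = 6.

6


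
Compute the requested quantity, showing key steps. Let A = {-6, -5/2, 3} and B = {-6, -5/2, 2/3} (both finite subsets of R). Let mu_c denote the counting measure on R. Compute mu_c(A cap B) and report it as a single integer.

Counting measure on a finite set equals cardinality. mu_c(A cap B) = |A cap B| (elements appearing in both).
Enumerating the elements of A that also lie in B gives 2 element(s).
So mu_c(A cap B) = 2.

2


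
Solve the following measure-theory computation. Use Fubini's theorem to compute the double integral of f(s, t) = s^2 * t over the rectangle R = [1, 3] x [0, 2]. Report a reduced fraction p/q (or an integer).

f(s, t) is a tensor product of a function of s and a function of t, and both factors are bounded continuous (hence Lebesgue integrable) on the rectangle, so Fubini's theorem applies:
  integral_R f d(m x m) = (integral_a1^b1 s^2 ds) * (integral_a2^b2 t dt).
Inner integral in s: integral_{1}^{3} s^2 ds = (3^3 - 1^3)/3
  = 26/3.
Inner integral in t: integral_{0}^{2} t dt = (2^2 - 0^2)/2
  = 2.
Product: (26/3) * (2) = 52/3.

52/3


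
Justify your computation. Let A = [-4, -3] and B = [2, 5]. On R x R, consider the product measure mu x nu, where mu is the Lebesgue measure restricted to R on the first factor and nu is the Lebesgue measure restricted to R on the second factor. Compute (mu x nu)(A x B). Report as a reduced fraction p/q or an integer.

For a measurable rectangle A x B, the product measure satisfies
  (mu x nu)(A x B) = mu(A) * nu(B).
  mu(A) = 1.
  nu(B) = 3.
  (mu x nu)(A x B) = 1 * 3 = 3.

3


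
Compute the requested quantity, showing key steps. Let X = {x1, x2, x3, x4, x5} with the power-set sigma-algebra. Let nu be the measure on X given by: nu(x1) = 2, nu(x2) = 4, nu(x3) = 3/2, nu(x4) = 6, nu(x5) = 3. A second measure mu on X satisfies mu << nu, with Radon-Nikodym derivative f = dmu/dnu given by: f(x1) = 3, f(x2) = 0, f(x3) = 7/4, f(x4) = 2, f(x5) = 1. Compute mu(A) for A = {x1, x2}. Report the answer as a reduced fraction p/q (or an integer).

By the defining property of the Radon-Nikodym derivative, for every measurable set A,
  mu(A) = integral_A f dnu.
Since nu is a discrete measure concentrated on the atoms of X, the integral over A reduces to the sum
  mu(A) = sum_{x in A} f(x) * nu({x}).
Computing each term:
  x1: f(x1) * nu(x1) = 3 * 2 = 6.
  x2: f(x2) * nu(x2) = 0 * 4 = 0.
Summing: mu(A) = 6 + 0 = 6.

6


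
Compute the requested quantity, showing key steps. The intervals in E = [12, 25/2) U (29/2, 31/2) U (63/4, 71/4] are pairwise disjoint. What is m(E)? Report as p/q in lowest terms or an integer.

For pairwise disjoint intervals, m(union_i I_i) = sum_i m(I_i),
and m is invariant under swapping open/closed endpoints (single points have measure 0).
So m(E) = sum_i (b_i - a_i).
  I_1 has length 25/2 - 12 = 1/2.
  I_2 has length 31/2 - 29/2 = 1.
  I_3 has length 71/4 - 63/4 = 2.
Summing:
  m(E) = 1/2 + 1 + 2 = 7/2.

7/2


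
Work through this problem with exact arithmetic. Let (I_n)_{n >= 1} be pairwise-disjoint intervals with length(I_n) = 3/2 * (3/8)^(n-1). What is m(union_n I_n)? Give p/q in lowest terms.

By countable additivity of the Lebesgue measure on pairwise disjoint measurable sets,
  m(union_{n >= 1} I_n) = sum_{n >= 1} m(I_n) = sum_{n >= 1} a * r^(n-1),
  with a = 3/2 and r = 3/8.
Since 0 < r = 3/8 < 1, the geometric series converges:
  sum_{n >= 1} a * r^(n-1) = a / (1 - r).
  = 3/2 / (1 - 3/8)
  = 3/2 / (5/8)
  = 12/5.

12/5


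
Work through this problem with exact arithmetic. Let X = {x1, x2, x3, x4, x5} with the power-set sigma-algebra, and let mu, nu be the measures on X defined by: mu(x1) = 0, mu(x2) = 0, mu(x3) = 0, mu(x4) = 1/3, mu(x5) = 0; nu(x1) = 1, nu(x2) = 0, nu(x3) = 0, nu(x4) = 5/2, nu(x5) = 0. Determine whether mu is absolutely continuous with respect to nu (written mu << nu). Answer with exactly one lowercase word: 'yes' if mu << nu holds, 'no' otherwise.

mu << nu means: every nu-null measurable set is also mu-null; equivalently, for every atom x, if nu({x}) = 0 then mu({x}) = 0.
Checking each atom:
  x1: nu = 1 > 0 -> no constraint.
  x2: nu = 0, mu = 0 -> consistent with mu << nu.
  x3: nu = 0, mu = 0 -> consistent with mu << nu.
  x4: nu = 5/2 > 0 -> no constraint.
  x5: nu = 0, mu = 0 -> consistent with mu << nu.
No atom violates the condition. Therefore mu << nu.

yes


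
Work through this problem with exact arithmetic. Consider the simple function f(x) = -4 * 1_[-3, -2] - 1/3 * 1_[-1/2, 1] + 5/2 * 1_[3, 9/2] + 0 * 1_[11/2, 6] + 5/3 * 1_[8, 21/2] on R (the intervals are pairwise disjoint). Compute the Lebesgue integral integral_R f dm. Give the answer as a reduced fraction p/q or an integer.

For a simple function f = sum_i c_i * 1_{A_i} with disjoint A_i,
  integral f dm = sum_i c_i * m(A_i).
Lengths of the A_i:
  m(A_1) = -2 - (-3) = 1.
  m(A_2) = 1 - (-1/2) = 3/2.
  m(A_3) = 9/2 - 3 = 3/2.
  m(A_4) = 6 - 11/2 = 1/2.
  m(A_5) = 21/2 - 8 = 5/2.
Contributions c_i * m(A_i):
  (-4) * (1) = -4.
  (-1/3) * (3/2) = -1/2.
  (5/2) * (3/2) = 15/4.
  (0) * (1/2) = 0.
  (5/3) * (5/2) = 25/6.
Total: -4 - 1/2 + 15/4 + 0 + 25/6 = 41/12.

41/12


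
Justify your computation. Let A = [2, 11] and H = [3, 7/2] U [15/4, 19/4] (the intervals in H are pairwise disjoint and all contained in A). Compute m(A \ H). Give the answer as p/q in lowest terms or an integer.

The ambient interval has length m(A) = 11 - 2 = 9.
Since the holes are disjoint and sit inside A, by finite additivity
  m(H) = sum_i (b_i - a_i), and m(A \ H) = m(A) - m(H).
Computing the hole measures:
  m(H_1) = 7/2 - 3 = 1/2.
  m(H_2) = 19/4 - 15/4 = 1.
Summed: m(H) = 1/2 + 1 = 3/2.
So m(A \ H) = 9 - 3/2 = 15/2.

15/2


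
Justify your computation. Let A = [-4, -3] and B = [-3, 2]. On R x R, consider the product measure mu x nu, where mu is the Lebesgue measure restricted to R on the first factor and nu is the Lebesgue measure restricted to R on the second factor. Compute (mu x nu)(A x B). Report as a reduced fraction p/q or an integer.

For a measurable rectangle A x B, the product measure satisfies
  (mu x nu)(A x B) = mu(A) * nu(B).
  mu(A) = 1.
  nu(B) = 5.
  (mu x nu)(A x B) = 1 * 5 = 5.

5


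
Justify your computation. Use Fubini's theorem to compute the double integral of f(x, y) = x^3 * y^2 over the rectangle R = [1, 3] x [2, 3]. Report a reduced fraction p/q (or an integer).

f(x, y) is a tensor product of a function of x and a function of y, and both factors are bounded continuous (hence Lebesgue integrable) on the rectangle, so Fubini's theorem applies:
  integral_R f d(m x m) = (integral_a1^b1 x^3 dx) * (integral_a2^b2 y^2 dy).
Inner integral in x: integral_{1}^{3} x^3 dx = (3^4 - 1^4)/4
  = 20.
Inner integral in y: integral_{2}^{3} y^2 dy = (3^3 - 2^3)/3
  = 19/3.
Product: (20) * (19/3) = 380/3.

380/3


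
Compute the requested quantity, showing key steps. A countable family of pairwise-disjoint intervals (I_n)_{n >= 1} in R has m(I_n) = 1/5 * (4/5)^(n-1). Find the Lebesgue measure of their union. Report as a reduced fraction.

By countable additivity of the Lebesgue measure on pairwise disjoint measurable sets,
  m(union_{n >= 1} I_n) = sum_{n >= 1} m(I_n) = sum_{n >= 1} a * r^(n-1),
  with a = 1/5 and r = 4/5.
Since 0 < r = 4/5 < 1, the geometric series converges:
  sum_{n >= 1} a * r^(n-1) = a / (1 - r).
  = 1/5 / (1 - 4/5)
  = 1/5 / (1/5)
  = 1.

1


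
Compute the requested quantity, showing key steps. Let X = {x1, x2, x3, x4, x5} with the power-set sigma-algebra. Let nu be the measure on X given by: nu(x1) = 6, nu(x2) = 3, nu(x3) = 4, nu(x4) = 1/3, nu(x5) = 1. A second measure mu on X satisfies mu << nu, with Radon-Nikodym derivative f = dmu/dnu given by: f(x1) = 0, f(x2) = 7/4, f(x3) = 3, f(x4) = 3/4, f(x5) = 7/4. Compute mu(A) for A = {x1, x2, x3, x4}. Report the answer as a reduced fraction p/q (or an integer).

By the defining property of the Radon-Nikodym derivative, for every measurable set A,
  mu(A) = integral_A f dnu.
Since nu is a discrete measure concentrated on the atoms of X, the integral over A reduces to the sum
  mu(A) = sum_{x in A} f(x) * nu({x}).
Computing each term:
  x1: f(x1) * nu(x1) = 0 * 6 = 0.
  x2: f(x2) * nu(x2) = 7/4 * 3 = 21/4.
  x3: f(x3) * nu(x3) = 3 * 4 = 12.
  x4: f(x4) * nu(x4) = 3/4 * 1/3 = 1/4.
Summing: mu(A) = 0 + 21/4 + 12 + 1/4 = 35/2.

35/2


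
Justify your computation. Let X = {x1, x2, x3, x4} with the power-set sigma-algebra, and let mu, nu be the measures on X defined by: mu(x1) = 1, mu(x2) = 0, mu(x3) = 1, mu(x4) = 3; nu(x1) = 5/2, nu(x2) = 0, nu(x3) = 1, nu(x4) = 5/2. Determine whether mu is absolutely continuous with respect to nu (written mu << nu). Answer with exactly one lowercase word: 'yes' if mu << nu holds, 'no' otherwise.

mu << nu means: every nu-null measurable set is also mu-null; equivalently, for every atom x, if nu({x}) = 0 then mu({x}) = 0.
Checking each atom:
  x1: nu = 5/2 > 0 -> no constraint.
  x2: nu = 0, mu = 0 -> consistent with mu << nu.
  x3: nu = 1 > 0 -> no constraint.
  x4: nu = 5/2 > 0 -> no constraint.
No atom violates the condition. Therefore mu << nu.

yes


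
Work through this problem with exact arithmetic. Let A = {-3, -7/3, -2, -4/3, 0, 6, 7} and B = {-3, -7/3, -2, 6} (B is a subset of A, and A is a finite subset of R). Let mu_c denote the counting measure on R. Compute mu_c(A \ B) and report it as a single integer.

Counting measure assigns mu_c(E) = |E| (number of elements) when E is finite. For B subset A, A \ B is the set of elements of A not in B, so |A \ B| = |A| - |B|.
|A| = 7, |B| = 4, so mu_c(A \ B) = 7 - 4 = 3.

3


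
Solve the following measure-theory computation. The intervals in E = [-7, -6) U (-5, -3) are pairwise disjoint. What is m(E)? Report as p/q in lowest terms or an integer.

For pairwise disjoint intervals, m(union_i I_i) = sum_i m(I_i),
and m is invariant under swapping open/closed endpoints (single points have measure 0).
So m(E) = sum_i (b_i - a_i).
  I_1 has length -6 - (-7) = 1.
  I_2 has length -3 - (-5) = 2.
Summing:
  m(E) = 1 + 2 = 3.

3
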